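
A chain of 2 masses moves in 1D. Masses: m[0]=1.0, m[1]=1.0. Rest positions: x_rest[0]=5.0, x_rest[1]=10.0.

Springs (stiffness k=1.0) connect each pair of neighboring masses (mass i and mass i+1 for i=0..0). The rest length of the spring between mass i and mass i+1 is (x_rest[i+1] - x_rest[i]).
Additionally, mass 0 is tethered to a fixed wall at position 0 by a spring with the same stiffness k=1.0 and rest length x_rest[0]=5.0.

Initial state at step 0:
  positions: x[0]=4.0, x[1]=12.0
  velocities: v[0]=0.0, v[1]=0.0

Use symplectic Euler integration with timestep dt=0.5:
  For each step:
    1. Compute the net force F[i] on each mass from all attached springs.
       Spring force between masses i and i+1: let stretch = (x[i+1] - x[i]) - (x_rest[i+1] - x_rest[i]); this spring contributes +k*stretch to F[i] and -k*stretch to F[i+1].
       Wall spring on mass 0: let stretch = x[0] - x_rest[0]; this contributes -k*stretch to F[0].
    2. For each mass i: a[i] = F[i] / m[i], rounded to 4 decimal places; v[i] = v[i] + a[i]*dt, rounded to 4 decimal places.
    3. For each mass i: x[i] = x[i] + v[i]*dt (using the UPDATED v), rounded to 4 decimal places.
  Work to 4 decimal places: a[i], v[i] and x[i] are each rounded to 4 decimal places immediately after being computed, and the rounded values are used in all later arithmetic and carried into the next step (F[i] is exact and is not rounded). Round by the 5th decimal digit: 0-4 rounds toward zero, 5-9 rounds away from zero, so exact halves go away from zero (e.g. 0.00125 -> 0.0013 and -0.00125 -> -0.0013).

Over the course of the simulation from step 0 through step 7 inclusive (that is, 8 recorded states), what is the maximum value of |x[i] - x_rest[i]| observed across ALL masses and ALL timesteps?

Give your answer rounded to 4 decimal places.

Step 0: x=[4.0000 12.0000] v=[0.0000 0.0000]
Step 1: x=[5.0000 11.2500] v=[2.0000 -1.5000]
Step 2: x=[6.3125 10.1875] v=[2.6250 -2.1250]
Step 3: x=[7.0157 9.4063] v=[1.4063 -1.5625]
Step 4: x=[6.5626 9.2774] v=[-0.9063 -0.2578]
Step 5: x=[5.1475 9.7198] v=[-2.8302 0.8848]
Step 6: x=[3.5886 10.2692] v=[-3.1178 1.0987]
Step 7: x=[2.8027 10.3984] v=[-1.5718 0.2584]
Max displacement = 2.1973

Answer: 2.1973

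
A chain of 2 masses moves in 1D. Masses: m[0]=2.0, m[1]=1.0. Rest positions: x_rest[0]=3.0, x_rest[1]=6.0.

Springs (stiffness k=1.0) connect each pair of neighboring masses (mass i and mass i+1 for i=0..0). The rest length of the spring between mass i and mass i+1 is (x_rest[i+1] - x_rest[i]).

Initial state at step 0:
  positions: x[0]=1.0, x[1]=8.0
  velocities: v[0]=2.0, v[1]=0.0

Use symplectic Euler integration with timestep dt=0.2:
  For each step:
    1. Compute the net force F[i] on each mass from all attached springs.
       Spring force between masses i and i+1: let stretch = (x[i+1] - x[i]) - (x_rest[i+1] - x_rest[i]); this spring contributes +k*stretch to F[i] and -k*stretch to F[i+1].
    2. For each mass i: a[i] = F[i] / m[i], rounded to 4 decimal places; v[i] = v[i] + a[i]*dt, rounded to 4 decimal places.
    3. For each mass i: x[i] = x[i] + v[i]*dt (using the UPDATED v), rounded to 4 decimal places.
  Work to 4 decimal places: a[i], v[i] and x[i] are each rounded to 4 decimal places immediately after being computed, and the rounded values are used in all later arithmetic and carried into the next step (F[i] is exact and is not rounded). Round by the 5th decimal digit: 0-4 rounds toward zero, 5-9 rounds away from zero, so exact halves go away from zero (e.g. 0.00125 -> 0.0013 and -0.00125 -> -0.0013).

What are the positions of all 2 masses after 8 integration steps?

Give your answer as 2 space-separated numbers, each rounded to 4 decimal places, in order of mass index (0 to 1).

Answer: 5.6366 5.1269

Derivation:
Step 0: x=[1.0000 8.0000] v=[2.0000 0.0000]
Step 1: x=[1.4800 7.8400] v=[2.4000 -0.8000]
Step 2: x=[2.0272 7.5456] v=[2.7360 -1.4720]
Step 3: x=[2.6248 7.1505] v=[2.9878 -1.9757]
Step 4: x=[3.2529 6.6943] v=[3.1404 -2.2808]
Step 5: x=[3.8898 6.2205] v=[3.1845 -2.3691]
Step 6: x=[4.5133 5.7735] v=[3.1176 -2.2352]
Step 7: x=[5.1020 5.3961] v=[2.9436 -1.8872]
Step 8: x=[5.6366 5.1269] v=[2.6730 -1.3460]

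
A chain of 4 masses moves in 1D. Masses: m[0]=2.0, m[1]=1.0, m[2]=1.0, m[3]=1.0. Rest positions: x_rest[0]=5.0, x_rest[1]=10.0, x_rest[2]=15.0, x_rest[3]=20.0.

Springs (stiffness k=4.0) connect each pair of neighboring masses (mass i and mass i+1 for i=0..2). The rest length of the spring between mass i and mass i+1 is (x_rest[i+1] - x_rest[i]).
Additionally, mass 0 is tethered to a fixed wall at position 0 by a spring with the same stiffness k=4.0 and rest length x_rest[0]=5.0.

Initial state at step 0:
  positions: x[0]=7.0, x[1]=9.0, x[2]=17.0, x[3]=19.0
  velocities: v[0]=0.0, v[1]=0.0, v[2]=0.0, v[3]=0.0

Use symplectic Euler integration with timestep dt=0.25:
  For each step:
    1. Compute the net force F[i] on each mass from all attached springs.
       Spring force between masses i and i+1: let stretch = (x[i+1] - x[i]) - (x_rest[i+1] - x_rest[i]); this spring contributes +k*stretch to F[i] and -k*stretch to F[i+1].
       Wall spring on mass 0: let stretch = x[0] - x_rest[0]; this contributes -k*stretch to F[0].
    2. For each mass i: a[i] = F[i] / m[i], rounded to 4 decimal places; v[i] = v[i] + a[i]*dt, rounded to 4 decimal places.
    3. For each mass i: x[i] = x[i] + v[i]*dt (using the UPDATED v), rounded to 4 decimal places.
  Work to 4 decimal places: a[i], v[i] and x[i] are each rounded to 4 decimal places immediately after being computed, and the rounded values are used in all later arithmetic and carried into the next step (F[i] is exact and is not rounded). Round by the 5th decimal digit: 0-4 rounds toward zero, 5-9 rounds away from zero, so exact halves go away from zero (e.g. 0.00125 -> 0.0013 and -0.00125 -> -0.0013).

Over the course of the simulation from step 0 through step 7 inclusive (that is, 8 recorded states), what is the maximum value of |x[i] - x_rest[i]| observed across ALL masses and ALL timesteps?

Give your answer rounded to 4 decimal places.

Answer: 2.8177

Derivation:
Step 0: x=[7.0000 9.0000 17.0000 19.0000] v=[0.0000 0.0000 0.0000 0.0000]
Step 1: x=[6.3750 10.5000 15.5000 19.7500] v=[-2.5000 6.0000 -6.0000 3.0000]
Step 2: x=[5.4688 12.2188 13.8125 20.6875] v=[-3.6250 6.8750 -6.7500 3.7500]
Step 3: x=[4.7227 12.6485 13.4453 21.1563] v=[-2.9844 1.7187 -1.4687 1.8750]
Step 4: x=[4.3770 11.2959 14.8067 20.9473] v=[-1.3829 -5.4103 5.4455 -0.8360]
Step 5: x=[4.3490 9.0913 16.8255 20.4532] v=[-0.1120 -8.8184 8.0753 -1.9766]
Step 6: x=[4.3702 7.6347 17.8177 20.3021] v=[0.0847 -5.8265 3.9688 -0.6043]
Step 7: x=[4.2532 7.9077 16.8853 20.7799] v=[-0.4682 1.0920 -3.7298 1.9113]
Max displacement = 2.8177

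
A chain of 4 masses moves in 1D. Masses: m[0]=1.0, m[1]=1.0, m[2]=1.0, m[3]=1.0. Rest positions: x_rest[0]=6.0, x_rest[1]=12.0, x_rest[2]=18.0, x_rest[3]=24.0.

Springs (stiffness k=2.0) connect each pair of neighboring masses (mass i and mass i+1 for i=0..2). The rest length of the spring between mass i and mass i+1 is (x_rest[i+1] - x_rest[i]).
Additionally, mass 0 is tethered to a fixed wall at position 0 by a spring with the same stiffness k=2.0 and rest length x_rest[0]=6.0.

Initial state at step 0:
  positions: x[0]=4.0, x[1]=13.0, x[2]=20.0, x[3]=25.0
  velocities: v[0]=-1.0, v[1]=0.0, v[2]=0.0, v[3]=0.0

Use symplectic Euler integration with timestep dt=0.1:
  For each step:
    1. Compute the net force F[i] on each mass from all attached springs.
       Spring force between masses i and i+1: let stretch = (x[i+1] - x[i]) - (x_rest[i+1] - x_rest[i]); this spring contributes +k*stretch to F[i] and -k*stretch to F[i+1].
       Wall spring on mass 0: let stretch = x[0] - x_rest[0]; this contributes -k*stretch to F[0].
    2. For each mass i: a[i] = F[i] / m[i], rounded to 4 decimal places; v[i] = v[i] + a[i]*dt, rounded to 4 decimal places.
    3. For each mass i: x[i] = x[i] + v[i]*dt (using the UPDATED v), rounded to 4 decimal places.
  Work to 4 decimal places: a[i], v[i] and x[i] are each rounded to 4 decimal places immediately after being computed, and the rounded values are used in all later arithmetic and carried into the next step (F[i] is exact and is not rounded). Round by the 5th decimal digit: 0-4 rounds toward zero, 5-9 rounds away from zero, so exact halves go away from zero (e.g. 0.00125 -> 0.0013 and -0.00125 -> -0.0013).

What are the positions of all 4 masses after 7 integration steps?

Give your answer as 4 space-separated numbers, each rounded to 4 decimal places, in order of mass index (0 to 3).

Step 0: x=[4.0000 13.0000 20.0000 25.0000] v=[-1.0000 0.0000 0.0000 0.0000]
Step 1: x=[4.0000 12.9600 19.9600 25.0200] v=[0.0000 -0.4000 -0.4000 0.2000]
Step 2: x=[4.0992 12.8808 19.8812 25.0588] v=[0.9920 -0.7920 -0.7880 0.3880]
Step 3: x=[4.2921 12.7660 19.7659 25.1141] v=[1.9285 -1.1482 -1.1526 0.5525]
Step 4: x=[4.5686 12.6217 19.6176 25.1824] v=[2.7649 -1.4430 -1.4829 0.6829]
Step 5: x=[4.9148 12.4563 19.4407 25.2594] v=[3.4618 -1.6544 -1.7691 0.7699]
Step 6: x=[5.3135 12.2797 19.2405 25.3400] v=[3.9871 -1.7658 -2.0022 0.8062]
Step 7: x=[5.7453 12.1030 19.0231 25.4186] v=[4.3176 -1.7669 -2.1745 0.7863]

Answer: 5.7453 12.1030 19.0231 25.4186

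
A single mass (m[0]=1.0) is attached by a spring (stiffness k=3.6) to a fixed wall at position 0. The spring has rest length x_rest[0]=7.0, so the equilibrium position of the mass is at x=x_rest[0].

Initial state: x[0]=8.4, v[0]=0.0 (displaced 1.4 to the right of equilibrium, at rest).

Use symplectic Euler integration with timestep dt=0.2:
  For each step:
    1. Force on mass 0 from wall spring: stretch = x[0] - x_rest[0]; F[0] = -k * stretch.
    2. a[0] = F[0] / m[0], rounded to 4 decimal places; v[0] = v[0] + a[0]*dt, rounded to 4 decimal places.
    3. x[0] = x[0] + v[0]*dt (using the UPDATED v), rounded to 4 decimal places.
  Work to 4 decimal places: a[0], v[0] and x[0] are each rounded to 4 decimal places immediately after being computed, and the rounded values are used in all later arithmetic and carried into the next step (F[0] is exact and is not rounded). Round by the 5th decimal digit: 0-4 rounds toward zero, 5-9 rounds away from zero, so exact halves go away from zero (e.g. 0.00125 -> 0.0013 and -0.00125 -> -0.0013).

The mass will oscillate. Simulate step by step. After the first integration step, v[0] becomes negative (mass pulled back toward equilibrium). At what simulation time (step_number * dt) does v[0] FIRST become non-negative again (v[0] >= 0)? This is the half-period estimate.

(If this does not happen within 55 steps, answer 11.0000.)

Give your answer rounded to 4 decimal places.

Step 0: x=[8.4000] v=[0.0000]
Step 1: x=[8.1984] v=[-1.0080]
Step 2: x=[7.8242] v=[-1.8708]
Step 3: x=[7.3314] v=[-2.4642]
Step 4: x=[6.7908] v=[-2.7028]
Step 5: x=[6.2804] v=[-2.5522]
Step 6: x=[5.8736] v=[-2.0341]
Step 7: x=[5.6290] v=[-1.2231]
Step 8: x=[5.5818] v=[-0.2360]
Step 9: x=[5.7388] v=[0.7851]
First v>=0 after going negative at step 9, time=1.8000

Answer: 1.8000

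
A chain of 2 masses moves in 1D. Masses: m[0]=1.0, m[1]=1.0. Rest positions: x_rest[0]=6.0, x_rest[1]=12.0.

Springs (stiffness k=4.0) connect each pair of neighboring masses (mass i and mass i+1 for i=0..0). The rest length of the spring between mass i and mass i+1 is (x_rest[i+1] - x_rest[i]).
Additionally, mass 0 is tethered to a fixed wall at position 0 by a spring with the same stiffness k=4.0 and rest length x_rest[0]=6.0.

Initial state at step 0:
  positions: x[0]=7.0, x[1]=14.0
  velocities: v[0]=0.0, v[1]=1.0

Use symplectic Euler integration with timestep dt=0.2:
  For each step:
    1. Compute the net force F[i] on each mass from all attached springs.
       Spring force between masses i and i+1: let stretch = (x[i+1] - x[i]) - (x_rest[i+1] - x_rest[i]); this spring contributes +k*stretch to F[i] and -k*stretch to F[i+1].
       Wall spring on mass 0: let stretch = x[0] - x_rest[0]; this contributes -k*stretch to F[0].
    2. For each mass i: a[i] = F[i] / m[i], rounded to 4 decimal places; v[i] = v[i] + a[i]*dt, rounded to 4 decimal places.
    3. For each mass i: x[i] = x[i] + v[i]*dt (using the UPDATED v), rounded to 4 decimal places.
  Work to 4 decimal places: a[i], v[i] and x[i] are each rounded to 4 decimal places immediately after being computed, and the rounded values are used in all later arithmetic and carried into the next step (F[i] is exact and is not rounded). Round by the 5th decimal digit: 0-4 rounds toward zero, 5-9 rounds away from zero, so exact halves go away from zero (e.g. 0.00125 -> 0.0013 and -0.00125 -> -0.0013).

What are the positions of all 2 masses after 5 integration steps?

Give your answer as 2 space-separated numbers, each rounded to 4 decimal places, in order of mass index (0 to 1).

Answer: 6.7701 12.8386

Derivation:
Step 0: x=[7.0000 14.0000] v=[0.0000 1.0000]
Step 1: x=[7.0000 14.0400] v=[0.0000 0.2000]
Step 2: x=[7.0064 13.9136] v=[0.0320 -0.6320]
Step 3: x=[6.9969 13.6420] v=[-0.0474 -1.3578]
Step 4: x=[6.9311 13.2672] v=[-0.3288 -1.8739]
Step 5: x=[6.7701 12.8386] v=[-0.8048 -2.1428]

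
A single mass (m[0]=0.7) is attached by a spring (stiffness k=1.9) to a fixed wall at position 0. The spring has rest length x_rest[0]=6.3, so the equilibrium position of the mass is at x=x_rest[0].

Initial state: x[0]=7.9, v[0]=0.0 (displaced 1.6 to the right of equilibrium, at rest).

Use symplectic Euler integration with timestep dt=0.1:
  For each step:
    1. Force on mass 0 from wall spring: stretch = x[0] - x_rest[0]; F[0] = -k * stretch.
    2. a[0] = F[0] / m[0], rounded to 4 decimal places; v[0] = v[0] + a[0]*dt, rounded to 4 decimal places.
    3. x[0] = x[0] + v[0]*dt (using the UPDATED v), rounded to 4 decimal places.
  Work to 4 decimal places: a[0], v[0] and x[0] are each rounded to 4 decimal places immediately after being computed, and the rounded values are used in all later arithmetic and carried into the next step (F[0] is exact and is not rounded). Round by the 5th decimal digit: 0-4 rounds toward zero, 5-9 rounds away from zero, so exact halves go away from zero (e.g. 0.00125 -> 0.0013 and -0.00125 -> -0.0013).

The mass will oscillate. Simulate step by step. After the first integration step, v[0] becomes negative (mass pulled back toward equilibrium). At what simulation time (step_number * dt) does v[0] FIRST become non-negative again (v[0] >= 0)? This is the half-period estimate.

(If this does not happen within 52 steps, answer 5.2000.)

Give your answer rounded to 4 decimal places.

Step 0: x=[7.9000] v=[0.0000]
Step 1: x=[7.8566] v=[-0.4343]
Step 2: x=[7.7709] v=[-0.8568]
Step 3: x=[7.6453] v=[-1.2560]
Step 4: x=[7.4832] v=[-1.6212]
Step 5: x=[7.2890] v=[-1.9424]
Step 6: x=[7.0679] v=[-2.2108]
Step 7: x=[6.8260] v=[-2.4192]
Step 8: x=[6.5698] v=[-2.5620]
Step 9: x=[6.3063] v=[-2.6352]
Step 10: x=[6.0426] v=[-2.6369]
Step 11: x=[5.7859] v=[-2.5670]
Step 12: x=[5.5432] v=[-2.4275]
Step 13: x=[5.3210] v=[-2.2221]
Step 14: x=[5.1254] v=[-1.9564]
Step 15: x=[4.9616] v=[-1.6376]
Step 16: x=[4.8342] v=[-1.2743]
Step 17: x=[4.7466] v=[-0.8764]
Step 18: x=[4.7011] v=[-0.4548]
Step 19: x=[4.6990] v=[-0.0208]
Step 20: x=[4.7404] v=[0.4138]
First v>=0 after going negative at step 20, time=2.0000

Answer: 2.0000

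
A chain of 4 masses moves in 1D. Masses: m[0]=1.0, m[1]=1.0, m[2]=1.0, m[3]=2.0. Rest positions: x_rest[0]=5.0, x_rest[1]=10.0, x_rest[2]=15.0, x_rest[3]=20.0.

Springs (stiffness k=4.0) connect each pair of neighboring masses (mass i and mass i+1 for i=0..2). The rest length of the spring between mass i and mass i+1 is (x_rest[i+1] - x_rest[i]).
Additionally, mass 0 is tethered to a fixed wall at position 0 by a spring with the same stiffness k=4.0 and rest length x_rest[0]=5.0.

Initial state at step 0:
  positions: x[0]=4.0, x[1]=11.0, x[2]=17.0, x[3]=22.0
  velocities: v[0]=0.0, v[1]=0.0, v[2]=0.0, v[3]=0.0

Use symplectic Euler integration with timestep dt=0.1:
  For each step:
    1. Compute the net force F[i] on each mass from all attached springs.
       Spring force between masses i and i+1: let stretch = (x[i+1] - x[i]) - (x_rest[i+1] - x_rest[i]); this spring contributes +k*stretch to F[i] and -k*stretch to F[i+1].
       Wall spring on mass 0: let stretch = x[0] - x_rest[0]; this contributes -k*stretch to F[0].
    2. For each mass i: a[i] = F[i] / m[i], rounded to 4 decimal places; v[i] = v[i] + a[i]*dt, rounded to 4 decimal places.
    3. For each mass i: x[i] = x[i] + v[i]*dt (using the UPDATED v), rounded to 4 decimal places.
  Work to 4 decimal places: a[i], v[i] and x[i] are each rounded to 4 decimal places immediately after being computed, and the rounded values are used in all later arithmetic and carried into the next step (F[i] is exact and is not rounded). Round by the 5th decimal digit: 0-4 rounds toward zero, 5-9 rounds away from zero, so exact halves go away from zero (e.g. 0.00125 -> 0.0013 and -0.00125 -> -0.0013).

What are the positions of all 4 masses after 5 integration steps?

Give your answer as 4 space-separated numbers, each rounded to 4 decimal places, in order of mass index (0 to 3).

Answer: 5.4392 10.5999 16.4583 21.9734

Derivation:
Step 0: x=[4.0000 11.0000 17.0000 22.0000] v=[0.0000 0.0000 0.0000 0.0000]
Step 1: x=[4.1200 10.9600 16.9600 22.0000] v=[1.2000 -0.4000 -0.4000 0.0000]
Step 2: x=[4.3488 10.8864 16.8816 21.9992] v=[2.2880 -0.7360 -0.7840 -0.0080]
Step 3: x=[4.6652 10.7911 16.7681 21.9961] v=[3.1635 -0.9530 -1.1350 -0.0315]
Step 4: x=[5.0400 10.6898 16.6246 21.9884] v=[3.7478 -1.0126 -1.4346 -0.0771]
Step 5: x=[5.4392 10.5999 16.4583 21.9734] v=[3.9917 -0.8986 -1.6630 -0.1499]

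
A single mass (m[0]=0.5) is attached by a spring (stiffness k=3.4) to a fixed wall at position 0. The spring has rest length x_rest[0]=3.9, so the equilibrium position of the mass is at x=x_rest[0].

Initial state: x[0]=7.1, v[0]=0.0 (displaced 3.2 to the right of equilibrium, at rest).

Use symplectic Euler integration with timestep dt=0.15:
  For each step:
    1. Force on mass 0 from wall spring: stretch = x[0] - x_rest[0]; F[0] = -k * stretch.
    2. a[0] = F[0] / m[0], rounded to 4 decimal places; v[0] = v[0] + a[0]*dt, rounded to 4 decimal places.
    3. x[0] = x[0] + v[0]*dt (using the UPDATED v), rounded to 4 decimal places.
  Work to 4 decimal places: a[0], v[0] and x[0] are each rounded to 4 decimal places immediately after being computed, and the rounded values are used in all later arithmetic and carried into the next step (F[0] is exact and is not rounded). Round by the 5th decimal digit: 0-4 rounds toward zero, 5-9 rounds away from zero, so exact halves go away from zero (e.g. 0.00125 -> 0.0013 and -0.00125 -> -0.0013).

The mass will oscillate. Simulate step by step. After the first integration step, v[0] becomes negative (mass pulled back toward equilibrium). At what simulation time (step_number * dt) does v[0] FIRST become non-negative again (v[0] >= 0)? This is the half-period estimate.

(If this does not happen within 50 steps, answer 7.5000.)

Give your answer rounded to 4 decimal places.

Step 0: x=[7.1000] v=[0.0000]
Step 1: x=[6.6104] v=[-3.2640]
Step 2: x=[5.7061] v=[-6.0286]
Step 3: x=[4.5255] v=[-7.8708]
Step 4: x=[3.2492] v=[-8.5088]
Step 5: x=[2.0725] v=[-7.8450]
Step 6: x=[1.1754] v=[-5.9810]
Step 7: x=[0.6951] v=[-3.2019]
Step 8: x=[0.7052] v=[0.0671]
First v>=0 after going negative at step 8, time=1.2000

Answer: 1.2000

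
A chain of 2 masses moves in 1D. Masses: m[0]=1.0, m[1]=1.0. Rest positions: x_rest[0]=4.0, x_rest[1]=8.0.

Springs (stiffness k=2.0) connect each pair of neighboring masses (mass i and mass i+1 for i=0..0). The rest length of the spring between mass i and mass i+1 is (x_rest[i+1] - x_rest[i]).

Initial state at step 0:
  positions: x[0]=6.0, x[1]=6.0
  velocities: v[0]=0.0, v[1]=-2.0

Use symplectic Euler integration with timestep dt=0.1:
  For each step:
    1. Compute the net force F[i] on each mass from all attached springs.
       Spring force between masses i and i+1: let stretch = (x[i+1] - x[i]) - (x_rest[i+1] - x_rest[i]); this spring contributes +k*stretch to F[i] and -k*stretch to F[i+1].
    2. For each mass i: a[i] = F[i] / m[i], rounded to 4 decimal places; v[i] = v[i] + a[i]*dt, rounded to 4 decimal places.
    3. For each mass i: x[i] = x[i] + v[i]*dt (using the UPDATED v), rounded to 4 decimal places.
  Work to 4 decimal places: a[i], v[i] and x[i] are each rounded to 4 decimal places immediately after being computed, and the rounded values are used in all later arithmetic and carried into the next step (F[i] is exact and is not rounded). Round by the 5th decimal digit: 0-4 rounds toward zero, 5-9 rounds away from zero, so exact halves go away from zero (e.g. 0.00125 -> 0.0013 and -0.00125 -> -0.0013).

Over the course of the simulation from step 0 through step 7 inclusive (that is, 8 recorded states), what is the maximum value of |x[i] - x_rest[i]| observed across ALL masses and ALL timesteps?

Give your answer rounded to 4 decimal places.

Answer: 2.1592

Derivation:
Step 0: x=[6.0000 6.0000] v=[0.0000 -2.0000]
Step 1: x=[5.9200 5.8800] v=[-0.8000 -1.2000]
Step 2: x=[5.7592 5.8408] v=[-1.6080 -0.3920]
Step 3: x=[5.5200 5.8800] v=[-2.3917 0.3917]
Step 4: x=[5.2080 5.9920] v=[-3.1197 1.1197]
Step 5: x=[4.8317 6.1683] v=[-3.7629 1.7629]
Step 6: x=[4.4021 6.3979] v=[-4.2956 2.2956]
Step 7: x=[3.9325 6.6675] v=[-4.6964 2.6964]
Max displacement = 2.1592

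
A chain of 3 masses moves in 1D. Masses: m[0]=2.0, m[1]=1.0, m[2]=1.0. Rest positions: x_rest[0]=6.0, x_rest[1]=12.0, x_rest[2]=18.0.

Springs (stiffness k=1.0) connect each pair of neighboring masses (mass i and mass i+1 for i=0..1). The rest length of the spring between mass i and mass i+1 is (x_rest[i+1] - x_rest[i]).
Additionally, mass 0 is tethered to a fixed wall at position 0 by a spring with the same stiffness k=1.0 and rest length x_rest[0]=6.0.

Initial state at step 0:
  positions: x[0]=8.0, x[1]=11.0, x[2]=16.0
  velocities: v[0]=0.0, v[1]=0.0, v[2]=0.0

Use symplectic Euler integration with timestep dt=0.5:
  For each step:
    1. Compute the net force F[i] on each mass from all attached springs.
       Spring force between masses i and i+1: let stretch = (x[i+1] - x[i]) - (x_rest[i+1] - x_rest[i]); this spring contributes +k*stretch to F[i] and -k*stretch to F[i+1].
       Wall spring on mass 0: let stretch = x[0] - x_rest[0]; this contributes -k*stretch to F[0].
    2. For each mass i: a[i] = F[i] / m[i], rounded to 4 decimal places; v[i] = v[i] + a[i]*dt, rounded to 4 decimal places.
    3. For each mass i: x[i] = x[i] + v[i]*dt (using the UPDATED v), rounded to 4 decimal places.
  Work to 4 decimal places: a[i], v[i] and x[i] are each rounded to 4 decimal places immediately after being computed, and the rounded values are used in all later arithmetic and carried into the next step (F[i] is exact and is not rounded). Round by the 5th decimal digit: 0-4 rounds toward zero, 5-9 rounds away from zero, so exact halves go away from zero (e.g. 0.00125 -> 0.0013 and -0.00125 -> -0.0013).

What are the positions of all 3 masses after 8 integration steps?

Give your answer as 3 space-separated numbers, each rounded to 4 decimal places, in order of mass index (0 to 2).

Step 0: x=[8.0000 11.0000 16.0000] v=[0.0000 0.0000 0.0000]
Step 1: x=[7.3750 11.5000 16.2500] v=[-1.2500 1.0000 0.5000]
Step 2: x=[6.3438 12.1563 16.8125] v=[-2.0625 1.3125 1.1250]
Step 3: x=[5.2461 12.5235 17.7110] v=[-2.1954 0.7344 1.7969]
Step 4: x=[4.4023 12.3682 18.8126] v=[-1.6876 -0.3106 2.2032]
Step 5: x=[4.0040 11.8325 19.8031] v=[-0.7967 -1.0714 1.9810]
Step 6: x=[4.0838 11.3323 20.3010] v=[0.1595 -1.0004 0.9957]
Step 7: x=[4.5592 11.2622 20.0567] v=[0.9507 -0.1403 -0.4887]
Step 8: x=[5.3026 11.7150 19.1137] v=[1.4867 0.9055 -1.8860]

Answer: 5.3026 11.7150 19.1137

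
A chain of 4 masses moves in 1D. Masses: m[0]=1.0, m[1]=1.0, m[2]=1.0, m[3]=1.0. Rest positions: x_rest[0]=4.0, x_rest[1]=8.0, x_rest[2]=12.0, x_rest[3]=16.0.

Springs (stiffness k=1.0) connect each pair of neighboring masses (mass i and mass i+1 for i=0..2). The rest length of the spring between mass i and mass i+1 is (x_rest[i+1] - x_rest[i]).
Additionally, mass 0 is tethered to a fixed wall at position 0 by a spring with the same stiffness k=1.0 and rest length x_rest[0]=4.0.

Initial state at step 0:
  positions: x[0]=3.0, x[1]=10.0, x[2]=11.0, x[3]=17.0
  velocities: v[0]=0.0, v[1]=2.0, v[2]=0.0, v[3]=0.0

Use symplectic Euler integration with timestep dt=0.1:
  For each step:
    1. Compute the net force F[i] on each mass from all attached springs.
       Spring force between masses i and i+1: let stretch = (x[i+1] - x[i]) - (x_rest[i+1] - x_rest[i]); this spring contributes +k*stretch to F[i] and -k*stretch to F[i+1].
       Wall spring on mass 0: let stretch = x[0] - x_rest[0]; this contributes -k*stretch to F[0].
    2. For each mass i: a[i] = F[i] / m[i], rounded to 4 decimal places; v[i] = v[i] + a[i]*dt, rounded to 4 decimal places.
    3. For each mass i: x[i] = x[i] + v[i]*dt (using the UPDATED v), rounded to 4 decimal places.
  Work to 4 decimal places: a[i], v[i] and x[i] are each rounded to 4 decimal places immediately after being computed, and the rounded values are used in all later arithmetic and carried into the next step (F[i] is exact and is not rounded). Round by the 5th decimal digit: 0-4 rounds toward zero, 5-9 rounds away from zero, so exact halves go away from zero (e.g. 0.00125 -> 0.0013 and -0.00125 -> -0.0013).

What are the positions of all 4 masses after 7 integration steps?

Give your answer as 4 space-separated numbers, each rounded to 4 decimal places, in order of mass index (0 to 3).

Answer: 4.0559 9.7602 12.2885 16.5255

Derivation:
Step 0: x=[3.0000 10.0000 11.0000 17.0000] v=[0.0000 2.0000 0.0000 0.0000]
Step 1: x=[3.0400 10.1400 11.0500 16.9800] v=[0.4000 1.4000 0.5000 -0.2000]
Step 2: x=[3.1206 10.2181 11.1502 16.9407] v=[0.8060 0.7810 1.0020 -0.3930]
Step 3: x=[3.2410 10.2346 11.2990 16.8835] v=[1.2037 0.1645 1.4878 -0.5721]
Step 4: x=[3.3989 10.1918 11.4930 16.8104] v=[1.5790 -0.4284 1.9398 -0.7306]
Step 5: x=[3.5907 10.0940 11.7271 16.7242] v=[1.9184 -0.9776 2.3414 -0.8623]
Step 6: x=[3.8117 9.9475 11.9949 16.6280] v=[2.2097 -1.4646 2.6778 -0.9620]
Step 7: x=[4.0559 9.7602 12.2885 16.5255] v=[2.4421 -1.8734 2.9364 -1.0253]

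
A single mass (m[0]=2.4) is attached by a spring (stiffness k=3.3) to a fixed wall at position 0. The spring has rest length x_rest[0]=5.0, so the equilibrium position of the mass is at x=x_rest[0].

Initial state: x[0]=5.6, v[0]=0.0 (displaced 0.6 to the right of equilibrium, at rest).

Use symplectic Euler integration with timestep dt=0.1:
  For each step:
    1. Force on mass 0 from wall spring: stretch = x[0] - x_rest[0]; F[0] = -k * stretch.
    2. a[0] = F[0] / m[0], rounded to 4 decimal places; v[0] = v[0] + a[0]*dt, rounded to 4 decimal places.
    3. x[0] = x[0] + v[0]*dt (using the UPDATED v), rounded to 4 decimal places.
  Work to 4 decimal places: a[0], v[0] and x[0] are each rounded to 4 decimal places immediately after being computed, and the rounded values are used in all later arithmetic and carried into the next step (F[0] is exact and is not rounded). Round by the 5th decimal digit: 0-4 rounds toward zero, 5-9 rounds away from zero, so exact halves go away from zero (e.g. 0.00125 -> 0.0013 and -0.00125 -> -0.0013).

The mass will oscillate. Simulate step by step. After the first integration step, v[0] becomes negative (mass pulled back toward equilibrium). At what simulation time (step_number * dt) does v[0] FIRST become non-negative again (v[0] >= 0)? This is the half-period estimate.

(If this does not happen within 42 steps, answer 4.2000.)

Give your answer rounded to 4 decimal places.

Step 0: x=[5.6000] v=[0.0000]
Step 1: x=[5.5918] v=[-0.0825]
Step 2: x=[5.5754] v=[-0.1639]
Step 3: x=[5.5511] v=[-0.2430]
Step 4: x=[5.5192] v=[-0.3188]
Step 5: x=[5.4802] v=[-0.3902]
Step 6: x=[5.4346] v=[-0.4562]
Step 7: x=[5.3830] v=[-0.5160]
Step 8: x=[5.3261] v=[-0.5687]
Step 9: x=[5.2648] v=[-0.6135]
Step 10: x=[5.1998] v=[-0.6499]
Step 11: x=[5.1321] v=[-0.6774]
Step 12: x=[5.0625] v=[-0.6956]
Step 13: x=[4.9921] v=[-0.7042]
Step 14: x=[4.9218] v=[-0.7031]
Step 15: x=[4.8526] v=[-0.6924]
Step 16: x=[4.7854] v=[-0.6721]
Step 17: x=[4.7211] v=[-0.6426]
Step 18: x=[4.6607] v=[-0.6043]
Step 19: x=[4.6049] v=[-0.5577]
Step 20: x=[4.5546] v=[-0.5034]
Step 21: x=[4.5104] v=[-0.4422]
Step 22: x=[4.4729] v=[-0.3749]
Step 23: x=[4.4427] v=[-0.3024]
Step 24: x=[4.4201] v=[-0.2258]
Step 25: x=[4.4055] v=[-0.1461]
Step 26: x=[4.3991] v=[-0.0644]
Step 27: x=[4.4009] v=[0.0182]
First v>=0 after going negative at step 27, time=2.7000

Answer: 2.7000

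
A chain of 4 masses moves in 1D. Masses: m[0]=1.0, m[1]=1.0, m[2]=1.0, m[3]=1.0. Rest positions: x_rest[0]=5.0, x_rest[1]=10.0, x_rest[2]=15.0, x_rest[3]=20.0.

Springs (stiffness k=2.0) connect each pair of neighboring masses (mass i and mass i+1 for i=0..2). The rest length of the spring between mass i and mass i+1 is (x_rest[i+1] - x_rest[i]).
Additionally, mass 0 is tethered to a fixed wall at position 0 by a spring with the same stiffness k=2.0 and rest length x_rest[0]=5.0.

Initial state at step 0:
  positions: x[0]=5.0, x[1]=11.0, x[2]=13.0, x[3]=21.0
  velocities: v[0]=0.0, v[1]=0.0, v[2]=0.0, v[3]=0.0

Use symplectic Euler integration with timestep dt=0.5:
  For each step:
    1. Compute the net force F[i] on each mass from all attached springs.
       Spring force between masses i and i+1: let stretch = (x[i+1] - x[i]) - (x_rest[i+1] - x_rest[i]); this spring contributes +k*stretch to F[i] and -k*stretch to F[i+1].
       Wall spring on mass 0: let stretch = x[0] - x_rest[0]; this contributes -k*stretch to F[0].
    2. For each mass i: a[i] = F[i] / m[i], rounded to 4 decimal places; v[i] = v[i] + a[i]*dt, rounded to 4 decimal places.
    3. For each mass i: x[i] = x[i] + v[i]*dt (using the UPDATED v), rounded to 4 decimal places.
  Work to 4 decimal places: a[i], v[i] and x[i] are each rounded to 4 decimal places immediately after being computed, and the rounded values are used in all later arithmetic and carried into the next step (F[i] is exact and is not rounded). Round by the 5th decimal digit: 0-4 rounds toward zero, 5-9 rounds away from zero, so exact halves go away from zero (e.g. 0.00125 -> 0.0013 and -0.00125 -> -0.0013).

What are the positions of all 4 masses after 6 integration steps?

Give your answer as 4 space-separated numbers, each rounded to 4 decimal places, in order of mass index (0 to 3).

Step 0: x=[5.0000 11.0000 13.0000 21.0000] v=[0.0000 0.0000 0.0000 0.0000]
Step 1: x=[5.5000 9.0000 16.0000 19.5000] v=[1.0000 -4.0000 6.0000 -3.0000]
Step 2: x=[5.0000 8.7500 17.2500 18.7500] v=[-1.0000 -0.5000 2.5000 -1.5000]
Step 3: x=[3.8750 10.8750 15.0000 19.7500] v=[-2.2500 4.2500 -4.5000 2.0000]
Step 4: x=[4.3125 11.5625 13.0625 20.8750] v=[0.8750 1.3750 -3.8750 2.2500]
Step 5: x=[6.2188 9.3750 14.2813 20.5938] v=[3.8125 -4.3750 2.4375 -0.5625]
Step 6: x=[6.5938 8.0626 16.2032 19.6563] v=[0.7499 -2.6249 3.8437 -1.8750]

Answer: 6.5938 8.0626 16.2032 19.6563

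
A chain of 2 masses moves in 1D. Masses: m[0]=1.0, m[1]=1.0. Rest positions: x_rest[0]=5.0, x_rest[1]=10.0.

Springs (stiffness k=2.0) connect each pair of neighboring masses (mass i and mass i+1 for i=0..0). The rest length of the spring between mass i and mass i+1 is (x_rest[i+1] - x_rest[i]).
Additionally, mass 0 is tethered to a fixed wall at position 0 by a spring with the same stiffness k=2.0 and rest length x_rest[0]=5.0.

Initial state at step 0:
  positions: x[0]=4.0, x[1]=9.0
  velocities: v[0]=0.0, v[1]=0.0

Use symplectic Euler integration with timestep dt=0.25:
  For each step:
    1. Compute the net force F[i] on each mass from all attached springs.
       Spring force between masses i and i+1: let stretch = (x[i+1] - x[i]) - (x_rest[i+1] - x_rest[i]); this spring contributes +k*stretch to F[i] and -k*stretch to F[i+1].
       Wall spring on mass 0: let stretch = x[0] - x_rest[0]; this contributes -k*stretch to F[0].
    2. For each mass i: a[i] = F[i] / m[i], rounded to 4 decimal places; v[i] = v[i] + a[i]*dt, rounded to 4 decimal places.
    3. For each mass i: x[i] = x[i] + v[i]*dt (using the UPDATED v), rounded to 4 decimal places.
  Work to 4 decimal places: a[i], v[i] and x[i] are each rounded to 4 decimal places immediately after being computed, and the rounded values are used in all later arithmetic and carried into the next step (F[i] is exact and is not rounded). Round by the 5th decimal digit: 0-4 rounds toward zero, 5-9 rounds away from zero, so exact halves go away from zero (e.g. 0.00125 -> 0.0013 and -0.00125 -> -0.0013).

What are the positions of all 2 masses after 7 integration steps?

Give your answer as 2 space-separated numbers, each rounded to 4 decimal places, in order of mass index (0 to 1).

Answer: 5.1538 10.0211

Derivation:
Step 0: x=[4.0000 9.0000] v=[0.0000 0.0000]
Step 1: x=[4.1250 9.0000] v=[0.5000 0.0000]
Step 2: x=[4.3438 9.0156] v=[0.8750 0.0625]
Step 3: x=[4.6036 9.0723] v=[1.0390 0.2266]
Step 4: x=[4.8465 9.1954] v=[0.9716 0.4923]
Step 5: x=[5.0272 9.3999] v=[0.7228 0.8179]
Step 6: x=[5.1261 9.6828] v=[0.3956 1.1316]
Step 7: x=[5.1538 10.0211] v=[0.1109 1.3533]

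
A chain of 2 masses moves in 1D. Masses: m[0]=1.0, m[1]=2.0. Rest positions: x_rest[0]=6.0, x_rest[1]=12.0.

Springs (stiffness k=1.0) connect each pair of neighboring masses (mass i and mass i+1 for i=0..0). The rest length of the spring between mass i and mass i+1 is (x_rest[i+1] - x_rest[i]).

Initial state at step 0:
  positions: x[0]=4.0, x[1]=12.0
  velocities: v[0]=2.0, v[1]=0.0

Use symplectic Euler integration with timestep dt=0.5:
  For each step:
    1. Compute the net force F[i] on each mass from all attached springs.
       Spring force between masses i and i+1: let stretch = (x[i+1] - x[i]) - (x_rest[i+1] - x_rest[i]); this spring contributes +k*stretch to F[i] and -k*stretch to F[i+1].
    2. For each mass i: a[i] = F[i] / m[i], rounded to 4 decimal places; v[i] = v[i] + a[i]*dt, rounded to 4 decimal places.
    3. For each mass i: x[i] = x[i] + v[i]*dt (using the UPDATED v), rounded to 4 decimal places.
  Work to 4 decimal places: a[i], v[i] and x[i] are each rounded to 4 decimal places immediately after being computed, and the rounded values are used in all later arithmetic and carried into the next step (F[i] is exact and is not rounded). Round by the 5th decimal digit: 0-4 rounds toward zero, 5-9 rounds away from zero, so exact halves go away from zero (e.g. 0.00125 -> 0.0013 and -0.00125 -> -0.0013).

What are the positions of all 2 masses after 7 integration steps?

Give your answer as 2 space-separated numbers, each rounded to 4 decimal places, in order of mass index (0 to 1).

Answer: 6.6575 14.1717

Derivation:
Step 0: x=[4.0000 12.0000] v=[2.0000 0.0000]
Step 1: x=[5.5000 11.7500] v=[3.0000 -0.5000]
Step 2: x=[7.0625 11.4688] v=[3.1250 -0.5625]
Step 3: x=[8.2266 11.3868] v=[2.3282 -0.1641]
Step 4: x=[8.6808 11.6598] v=[0.9083 0.5459]
Step 5: x=[8.3797 12.3104] v=[-0.6022 1.3012]
Step 6: x=[7.5613 13.2197] v=[-1.6369 1.8186]
Step 7: x=[6.6575 14.1717] v=[-1.8077 1.9040]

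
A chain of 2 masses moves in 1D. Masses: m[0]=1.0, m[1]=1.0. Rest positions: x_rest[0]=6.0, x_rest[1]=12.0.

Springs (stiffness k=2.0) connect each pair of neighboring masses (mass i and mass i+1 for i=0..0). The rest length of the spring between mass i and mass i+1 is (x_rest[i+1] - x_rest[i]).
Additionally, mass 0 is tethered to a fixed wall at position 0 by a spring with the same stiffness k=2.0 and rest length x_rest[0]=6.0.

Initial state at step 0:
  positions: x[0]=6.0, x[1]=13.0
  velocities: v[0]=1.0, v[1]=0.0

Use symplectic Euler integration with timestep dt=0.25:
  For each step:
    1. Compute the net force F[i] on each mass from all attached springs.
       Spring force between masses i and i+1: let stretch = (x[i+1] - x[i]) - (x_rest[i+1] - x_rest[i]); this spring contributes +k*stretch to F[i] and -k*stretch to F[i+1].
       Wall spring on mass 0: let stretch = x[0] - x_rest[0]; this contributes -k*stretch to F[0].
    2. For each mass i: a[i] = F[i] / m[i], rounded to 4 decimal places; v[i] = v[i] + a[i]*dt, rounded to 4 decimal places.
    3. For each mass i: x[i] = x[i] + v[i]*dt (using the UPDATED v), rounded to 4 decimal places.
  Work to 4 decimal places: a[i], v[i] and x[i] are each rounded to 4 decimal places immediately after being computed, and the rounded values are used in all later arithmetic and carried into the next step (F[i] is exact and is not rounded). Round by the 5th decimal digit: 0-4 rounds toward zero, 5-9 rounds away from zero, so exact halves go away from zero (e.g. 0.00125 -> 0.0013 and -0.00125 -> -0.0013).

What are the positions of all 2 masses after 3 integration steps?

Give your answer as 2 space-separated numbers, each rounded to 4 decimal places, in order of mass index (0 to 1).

Answer: 7.0508 12.5098

Derivation:
Step 0: x=[6.0000 13.0000] v=[1.0000 0.0000]
Step 1: x=[6.3750 12.8750] v=[1.5000 -0.5000]
Step 2: x=[6.7656 12.6875] v=[1.5625 -0.7500]
Step 3: x=[7.0508 12.5098] v=[1.1407 -0.7110]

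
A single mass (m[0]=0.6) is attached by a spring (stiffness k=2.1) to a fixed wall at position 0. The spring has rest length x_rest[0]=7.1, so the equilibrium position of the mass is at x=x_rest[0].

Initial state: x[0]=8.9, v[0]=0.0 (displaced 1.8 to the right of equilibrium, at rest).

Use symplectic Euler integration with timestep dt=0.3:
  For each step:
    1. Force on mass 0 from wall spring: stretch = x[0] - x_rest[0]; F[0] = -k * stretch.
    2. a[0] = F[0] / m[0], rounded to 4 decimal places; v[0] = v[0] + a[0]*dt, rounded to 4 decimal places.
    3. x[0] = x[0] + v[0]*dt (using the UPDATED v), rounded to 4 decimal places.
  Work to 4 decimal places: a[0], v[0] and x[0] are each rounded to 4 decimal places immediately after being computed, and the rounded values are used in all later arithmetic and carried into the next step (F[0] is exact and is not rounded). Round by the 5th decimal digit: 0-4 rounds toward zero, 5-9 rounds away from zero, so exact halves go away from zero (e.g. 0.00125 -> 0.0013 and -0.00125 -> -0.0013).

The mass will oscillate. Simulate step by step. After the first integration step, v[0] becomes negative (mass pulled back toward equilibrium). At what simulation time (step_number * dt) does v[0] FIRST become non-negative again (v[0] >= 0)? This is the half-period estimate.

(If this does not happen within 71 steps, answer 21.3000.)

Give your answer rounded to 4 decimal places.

Step 0: x=[8.9000] v=[0.0000]
Step 1: x=[8.3330] v=[-1.8900]
Step 2: x=[7.3776] v=[-3.1847]
Step 3: x=[6.3347] v=[-3.4762]
Step 4: x=[5.5329] v=[-2.6726]
Step 5: x=[5.2248] v=[-1.0271]
Step 6: x=[5.5074] v=[0.9419]
First v>=0 after going negative at step 6, time=1.8000

Answer: 1.8000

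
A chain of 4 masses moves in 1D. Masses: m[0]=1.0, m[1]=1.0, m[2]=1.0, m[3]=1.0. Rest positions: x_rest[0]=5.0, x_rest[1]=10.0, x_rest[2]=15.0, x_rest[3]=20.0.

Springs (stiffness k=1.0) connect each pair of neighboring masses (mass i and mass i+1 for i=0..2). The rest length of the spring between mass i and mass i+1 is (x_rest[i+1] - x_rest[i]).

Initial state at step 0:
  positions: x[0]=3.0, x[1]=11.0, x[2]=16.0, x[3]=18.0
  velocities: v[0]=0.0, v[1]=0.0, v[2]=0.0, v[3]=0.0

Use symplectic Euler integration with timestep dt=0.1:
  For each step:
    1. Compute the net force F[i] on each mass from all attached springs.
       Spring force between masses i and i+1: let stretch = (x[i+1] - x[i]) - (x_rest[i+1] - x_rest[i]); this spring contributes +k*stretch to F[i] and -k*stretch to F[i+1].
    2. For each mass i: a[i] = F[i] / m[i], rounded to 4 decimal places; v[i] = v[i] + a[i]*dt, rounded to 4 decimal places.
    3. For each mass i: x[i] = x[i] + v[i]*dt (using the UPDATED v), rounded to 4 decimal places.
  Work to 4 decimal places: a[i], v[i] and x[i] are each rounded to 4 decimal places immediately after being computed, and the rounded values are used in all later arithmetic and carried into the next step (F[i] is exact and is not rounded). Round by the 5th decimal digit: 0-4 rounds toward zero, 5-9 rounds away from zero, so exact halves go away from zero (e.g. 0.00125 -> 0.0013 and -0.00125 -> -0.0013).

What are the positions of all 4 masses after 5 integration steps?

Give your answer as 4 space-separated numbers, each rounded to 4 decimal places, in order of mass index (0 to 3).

Answer: 3.4294 10.5707 15.5707 18.4294

Derivation:
Step 0: x=[3.0000 11.0000 16.0000 18.0000] v=[0.0000 0.0000 0.0000 0.0000]
Step 1: x=[3.0300 10.9700 15.9700 18.0300] v=[0.3000 -0.3000 -0.3000 0.3000]
Step 2: x=[3.0894 10.9106 15.9106 18.0894] v=[0.5940 -0.5940 -0.5940 0.5940]
Step 3: x=[3.1770 10.8230 15.8230 18.1770] v=[0.8761 -0.8761 -0.8761 0.8761]
Step 4: x=[3.2911 10.7089 15.7089 18.2911] v=[1.1407 -1.1407 -1.1407 1.1407]
Step 5: x=[3.4294 10.5707 15.5707 18.4294] v=[1.3825 -1.3825 -1.3825 1.3825]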